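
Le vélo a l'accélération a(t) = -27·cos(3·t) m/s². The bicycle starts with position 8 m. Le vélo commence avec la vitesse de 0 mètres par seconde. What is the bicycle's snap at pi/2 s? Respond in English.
Starting from acceleration a(t) = -27·cos(3·t), we take 2 derivatives. Differentiating acceleration, we get jerk: j(t) = 81·sin(3·t). The derivative of jerk gives snap: s(t) = 243·cos(3·t). From the given snap equation s(t) = 243·cos(3·t), we substitute t = pi/2 to get s = 0.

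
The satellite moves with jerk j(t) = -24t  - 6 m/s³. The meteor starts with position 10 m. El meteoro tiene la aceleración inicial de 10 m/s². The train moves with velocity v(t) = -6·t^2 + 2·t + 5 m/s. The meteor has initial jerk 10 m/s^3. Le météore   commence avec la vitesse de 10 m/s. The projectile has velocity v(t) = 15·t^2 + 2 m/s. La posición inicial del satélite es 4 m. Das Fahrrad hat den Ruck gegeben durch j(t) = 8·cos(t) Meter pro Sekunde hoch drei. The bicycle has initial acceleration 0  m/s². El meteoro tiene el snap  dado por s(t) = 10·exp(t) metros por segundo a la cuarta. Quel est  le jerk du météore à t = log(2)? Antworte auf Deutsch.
Wir müssen die Stammfunktion unserer Gleichung für den Snap s(t) = 10·exp(t) 1-mal finden. Mit ∫s(t)dt und Anwendung von j(0) = 10, finden wir j(t) = 10·exp(t). Aus der Gleichung für den Ruck j(t) = 10·exp(t), setzen wir t = log(2) ein und erhalten j = 20.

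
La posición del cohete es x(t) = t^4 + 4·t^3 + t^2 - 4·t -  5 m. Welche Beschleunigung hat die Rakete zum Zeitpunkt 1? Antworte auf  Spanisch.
Partiendo de la posición x(t) = t^4 + 4·t^3 + t^2 - 4·t - 5, tomamos 2 derivadas. Derivando la posición, obtenemos la velocidad: v(t) = 4·t^3 + 12·t^2 + 2·t - 4. Derivando la velocidad, obtenemos la aceleración: a(t) = 12·t^2 + 24·t + 2. Usando a(t) = 12·t^2 + 24·t + 2 y sustituyendo t = 1, encontramos a = 38.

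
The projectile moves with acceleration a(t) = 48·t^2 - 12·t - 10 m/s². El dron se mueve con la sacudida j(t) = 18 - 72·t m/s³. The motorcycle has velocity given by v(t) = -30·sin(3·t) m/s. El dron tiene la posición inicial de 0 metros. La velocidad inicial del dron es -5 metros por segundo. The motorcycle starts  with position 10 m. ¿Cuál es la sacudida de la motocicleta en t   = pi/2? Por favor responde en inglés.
Starting from velocity v(t) = -30·sin(3·t), we take 2 derivatives. Taking d/dt of v(t), we find a(t) = -90·cos(3·t). Differentiating acceleration, we get jerk: j(t) = 270·sin(3·t). We have jerk j(t) = 270·sin(3·t). Substituting t = pi/2: j(pi/2) = -270.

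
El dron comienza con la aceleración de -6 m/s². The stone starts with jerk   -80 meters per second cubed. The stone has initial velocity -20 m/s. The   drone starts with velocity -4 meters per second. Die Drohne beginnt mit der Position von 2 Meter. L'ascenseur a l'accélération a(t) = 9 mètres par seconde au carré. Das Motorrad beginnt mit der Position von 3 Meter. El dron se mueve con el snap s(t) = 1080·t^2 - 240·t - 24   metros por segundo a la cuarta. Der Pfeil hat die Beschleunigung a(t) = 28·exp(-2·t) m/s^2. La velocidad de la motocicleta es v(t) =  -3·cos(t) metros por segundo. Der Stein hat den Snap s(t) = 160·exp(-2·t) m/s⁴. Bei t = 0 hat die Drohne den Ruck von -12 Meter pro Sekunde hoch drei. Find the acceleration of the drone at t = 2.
We must find the integral of our snap equation s(t) = 1080·t^2 - 240·t - 24 2 times. Finding the integral of s(t) and using j(0) = -12: j(t) = 360·t^3 - 120·t^2 - 24·t - 12. The antiderivative of jerk, with a(0) = -6, gives acceleration: a(t) = 90·t^4 - 40·t^3 - 12·t^2 - 12·t - 6. We have acceleration a(t) = 90·t^4 - 40·t^3 - 12·t^2 - 12·t - 6. Substituting t = 2: a(2) = 1042.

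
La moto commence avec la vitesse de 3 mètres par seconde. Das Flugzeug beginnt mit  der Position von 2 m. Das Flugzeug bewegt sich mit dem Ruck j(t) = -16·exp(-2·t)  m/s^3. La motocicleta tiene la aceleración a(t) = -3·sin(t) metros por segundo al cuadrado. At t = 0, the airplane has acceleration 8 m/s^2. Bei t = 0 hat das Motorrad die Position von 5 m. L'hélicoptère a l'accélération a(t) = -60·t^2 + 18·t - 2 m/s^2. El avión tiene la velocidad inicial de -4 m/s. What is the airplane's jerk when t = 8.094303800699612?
From the given jerk equation j(t) = -16·exp(-2·t), we substitute t = 8.094303800699612 to get j = -0.00000149106656423195.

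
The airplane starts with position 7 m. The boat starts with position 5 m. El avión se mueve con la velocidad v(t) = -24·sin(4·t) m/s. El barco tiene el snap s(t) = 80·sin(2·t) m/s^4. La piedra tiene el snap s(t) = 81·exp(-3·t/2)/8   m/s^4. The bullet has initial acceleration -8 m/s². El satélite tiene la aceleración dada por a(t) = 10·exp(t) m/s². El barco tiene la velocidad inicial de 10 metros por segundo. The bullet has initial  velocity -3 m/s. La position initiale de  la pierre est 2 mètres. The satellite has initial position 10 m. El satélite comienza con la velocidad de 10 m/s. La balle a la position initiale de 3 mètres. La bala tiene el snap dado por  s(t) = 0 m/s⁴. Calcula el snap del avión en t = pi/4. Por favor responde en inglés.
We must differentiate our velocity equation v(t) = -24·sin(4·t) 3 times. The derivative of velocity gives acceleration: a(t) = -96·cos(4·t). Differentiating acceleration, we get jerk: j(t) = 384·sin(4·t). Differentiating jerk, we get snap: s(t) = 1536·cos(4·t). From the given snap equation s(t) = 1536·cos(4·t), we substitute t = pi/4 to get s = -1536.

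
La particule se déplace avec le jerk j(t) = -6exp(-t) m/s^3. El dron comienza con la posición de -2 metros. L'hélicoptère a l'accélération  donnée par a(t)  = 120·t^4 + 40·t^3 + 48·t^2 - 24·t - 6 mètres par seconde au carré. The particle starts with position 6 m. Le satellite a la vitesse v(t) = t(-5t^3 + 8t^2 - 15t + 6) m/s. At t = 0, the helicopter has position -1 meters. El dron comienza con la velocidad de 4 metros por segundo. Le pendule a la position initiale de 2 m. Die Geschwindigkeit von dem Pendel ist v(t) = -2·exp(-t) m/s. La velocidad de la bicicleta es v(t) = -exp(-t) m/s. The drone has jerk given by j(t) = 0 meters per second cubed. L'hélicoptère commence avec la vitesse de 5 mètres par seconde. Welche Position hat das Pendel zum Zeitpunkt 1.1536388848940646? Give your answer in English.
To solve this, we need to take 1 integral of our velocity equation v(t) = -2·exp(-t). Integrating velocity and using the initial condition x(0) = 2, we get x(t) = 2·exp(-t). Using x(t) = 2·exp(-t) and substituting t = 1.1536388848940646, we find x = 0.630973316903584.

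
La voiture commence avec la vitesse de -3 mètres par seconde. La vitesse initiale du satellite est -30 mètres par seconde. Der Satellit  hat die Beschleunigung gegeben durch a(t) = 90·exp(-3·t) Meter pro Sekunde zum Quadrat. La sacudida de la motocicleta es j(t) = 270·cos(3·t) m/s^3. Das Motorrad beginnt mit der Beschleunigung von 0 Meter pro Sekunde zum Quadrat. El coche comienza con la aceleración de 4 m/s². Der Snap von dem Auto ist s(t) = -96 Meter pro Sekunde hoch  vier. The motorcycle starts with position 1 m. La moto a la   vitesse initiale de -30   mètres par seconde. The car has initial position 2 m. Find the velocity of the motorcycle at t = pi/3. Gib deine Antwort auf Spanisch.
Partiendo de la sacudida j(t) = 270·cos(3·t), tomamos 2 antiderivadas. Integrando la sacudida y usando la condición inicial a(0) = 0, obtenemos a(t) = 90·sin(3·t). Integrando la aceleración y usando la condición inicial v(0) = -30, obtenemos v(t) = -30·cos(3·t). Usando v(t) = -30·cos(3·t) y sustituyendo t = pi/3, encontramos v = 30.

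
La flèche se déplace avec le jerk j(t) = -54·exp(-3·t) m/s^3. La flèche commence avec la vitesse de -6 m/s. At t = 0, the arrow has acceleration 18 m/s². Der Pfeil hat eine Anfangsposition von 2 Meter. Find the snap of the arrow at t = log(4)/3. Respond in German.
Wir müssen unsere Gleichung für den Ruck j(t) = -54·exp(-3·t) 1-mal ableiten. Durch Ableiten von dem Ruck erhalten wir den Snap: s(t) = 162·exp(-3·t). Aus der Gleichung für den Snap s(t) = 162·exp(-3·t), setzen wir t = log(4)/3 ein und erhalten s = 81/2.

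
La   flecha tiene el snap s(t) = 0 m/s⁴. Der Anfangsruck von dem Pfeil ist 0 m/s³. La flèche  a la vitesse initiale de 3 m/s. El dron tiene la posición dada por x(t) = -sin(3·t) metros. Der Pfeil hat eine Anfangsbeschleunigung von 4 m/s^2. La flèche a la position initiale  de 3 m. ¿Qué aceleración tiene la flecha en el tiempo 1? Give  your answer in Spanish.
Para resolver esto, necesitamos tomar 2 integrales de nuestra ecuación del snap s(t) = 0. Tomando ∫s(t)dt y aplicando j(0) = 0, encontramos j(t) = 0. Integrando la sacudida y usando la condición inicial a(0) = 4, obtenemos a(t) = 4. De la ecuación de la aceleración a(t) = 4, sustituimos t = 1 para obtener a = 4.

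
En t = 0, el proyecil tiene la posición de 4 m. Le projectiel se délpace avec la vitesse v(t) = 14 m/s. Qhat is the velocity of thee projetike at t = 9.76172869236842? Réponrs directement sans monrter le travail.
v(9.76172869236842) = 14.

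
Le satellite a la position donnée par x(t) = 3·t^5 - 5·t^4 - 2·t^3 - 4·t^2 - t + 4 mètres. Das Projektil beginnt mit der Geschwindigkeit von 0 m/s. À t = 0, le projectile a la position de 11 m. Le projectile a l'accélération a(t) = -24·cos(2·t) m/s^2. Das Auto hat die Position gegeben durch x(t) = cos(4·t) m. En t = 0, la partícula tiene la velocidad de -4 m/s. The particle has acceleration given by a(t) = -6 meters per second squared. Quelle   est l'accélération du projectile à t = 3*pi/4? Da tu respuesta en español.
Tenemos la aceleración a(t) = -24·cos(2·t). Sustituyendo t = 3*pi/4: a(3*pi/4) = 0.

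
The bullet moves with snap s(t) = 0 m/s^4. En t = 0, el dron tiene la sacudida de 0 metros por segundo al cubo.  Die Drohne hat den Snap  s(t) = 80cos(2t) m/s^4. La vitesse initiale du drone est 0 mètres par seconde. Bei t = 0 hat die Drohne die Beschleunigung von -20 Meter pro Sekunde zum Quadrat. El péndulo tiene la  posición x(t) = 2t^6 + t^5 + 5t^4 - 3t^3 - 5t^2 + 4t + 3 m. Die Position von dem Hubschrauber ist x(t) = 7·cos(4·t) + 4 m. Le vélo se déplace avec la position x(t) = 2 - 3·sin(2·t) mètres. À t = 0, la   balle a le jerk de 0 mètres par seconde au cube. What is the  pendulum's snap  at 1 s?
Starting from position x(t) = 2·t^6 + t^5 + 5·t^4 - 3·t^3 - 5·t^2 + 4·t + 3, we take 4 derivatives. Taking d/dt of x(t), we find v(t) = 12·t^5 + 5·t^4 + 20·t^3 - 9·t^2 - 10·t + 4. The derivative of velocity gives acceleration: a(t) = 60·t^4 + 20·t^3 + 60·t^2 - 18·t - 10. Differentiating acceleration, we get jerk: j(t) = 240·t^3 + 60·t^2 + 120·t - 18. Differentiating jerk, we get snap: s(t) = 720·t^2 + 120·t + 120. We have snap s(t) = 720·t^2 + 120·t + 120. Substituting t = 1: s(1) = 960.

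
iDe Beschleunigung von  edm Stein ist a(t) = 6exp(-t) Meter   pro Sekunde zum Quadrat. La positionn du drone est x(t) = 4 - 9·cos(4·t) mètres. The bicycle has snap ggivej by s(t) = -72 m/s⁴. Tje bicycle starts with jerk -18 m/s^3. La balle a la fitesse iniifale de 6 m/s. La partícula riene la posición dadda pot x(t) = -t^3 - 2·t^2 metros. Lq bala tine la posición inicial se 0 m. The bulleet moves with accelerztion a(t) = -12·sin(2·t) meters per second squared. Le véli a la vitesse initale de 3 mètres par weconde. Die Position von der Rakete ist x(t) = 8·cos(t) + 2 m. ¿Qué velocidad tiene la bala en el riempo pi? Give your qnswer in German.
Ausgehend von der Beschleunigung a(t) = -12·sin(2·t), nehmen wir 1 Stammfunktion. Durch Integration von der Beschleunigung und Verwendung der Anfangsbedingung v(0) = 6, erhalten wir v(t) = 6·cos(2·t). Wir haben die Geschwindigkeit v(t) = 6·cos(2·t). Durch Einsetzen von t = pi: v(pi) = 6.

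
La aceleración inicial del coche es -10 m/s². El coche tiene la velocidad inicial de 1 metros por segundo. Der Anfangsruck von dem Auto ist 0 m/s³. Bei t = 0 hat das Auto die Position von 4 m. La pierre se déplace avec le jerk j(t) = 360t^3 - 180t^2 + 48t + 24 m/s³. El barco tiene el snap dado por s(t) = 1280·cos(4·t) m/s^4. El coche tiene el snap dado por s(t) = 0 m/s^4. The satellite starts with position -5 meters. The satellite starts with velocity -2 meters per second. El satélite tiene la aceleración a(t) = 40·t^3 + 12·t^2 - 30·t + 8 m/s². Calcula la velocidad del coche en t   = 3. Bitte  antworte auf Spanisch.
Necesitamos integrar nuestra ecuación del snap s(t) = 0 3 veces. Integrando el snap y usando la condición inicial j(0) = 0, obtenemos j(t) = 0. La antiderivada de la sacudida es la aceleración. Usando a(0) = -10, obtenemos a(t) = -10. La antiderivada de la aceleración es la velocidad. Usando v(0) = 1, obtenemos v(t) = 1 - 10·t. De la ecuación de la velocidad v(t) = 1 - 10·t, sustituimos t = 3 para obtener v = -29.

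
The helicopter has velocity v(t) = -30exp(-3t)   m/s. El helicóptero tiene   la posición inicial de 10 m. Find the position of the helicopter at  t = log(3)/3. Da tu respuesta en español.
Debemos encontrar la integral de nuestra ecuación de la velocidad v(t) = -30·exp(-3·t) 1 vez. Integrando la velocidad y usando la condición inicial x(0) = 10, obtenemos x(t) = 10·exp(-3·t). Tenemos la posición x(t) = 10·exp(-3·t). Sustituyendo t = log(3)/3: x(log(3)/3) = 10/3.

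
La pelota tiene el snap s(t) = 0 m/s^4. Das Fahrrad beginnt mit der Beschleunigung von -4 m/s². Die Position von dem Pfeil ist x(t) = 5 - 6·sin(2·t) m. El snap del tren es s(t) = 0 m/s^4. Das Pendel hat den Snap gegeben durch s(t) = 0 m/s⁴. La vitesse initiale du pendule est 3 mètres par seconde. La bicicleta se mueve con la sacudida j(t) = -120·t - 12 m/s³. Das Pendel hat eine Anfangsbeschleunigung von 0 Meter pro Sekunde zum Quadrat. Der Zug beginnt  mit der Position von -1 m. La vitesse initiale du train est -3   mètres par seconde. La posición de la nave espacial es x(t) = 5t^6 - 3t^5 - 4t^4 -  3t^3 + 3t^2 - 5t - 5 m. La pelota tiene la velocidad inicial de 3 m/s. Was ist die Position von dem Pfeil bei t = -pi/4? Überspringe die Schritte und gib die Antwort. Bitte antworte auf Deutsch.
Die Antwort ist 11.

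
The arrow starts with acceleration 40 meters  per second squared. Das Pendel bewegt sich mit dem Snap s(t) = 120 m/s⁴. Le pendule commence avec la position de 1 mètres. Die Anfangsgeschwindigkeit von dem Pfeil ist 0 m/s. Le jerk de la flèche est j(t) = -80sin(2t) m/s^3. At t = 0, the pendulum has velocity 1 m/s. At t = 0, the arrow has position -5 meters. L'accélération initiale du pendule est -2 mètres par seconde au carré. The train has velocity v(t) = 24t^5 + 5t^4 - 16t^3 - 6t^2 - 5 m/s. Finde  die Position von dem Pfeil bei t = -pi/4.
Wir müssen unsere Gleichung für den Ruck j(t) = -80·sin(2·t) 3-mal integrieren. Durch Integration von dem Ruck und Verwendung der Anfangsbedingung a(0) = 40, erhalten wir a(t) = 40·cos(2·t). Das Integral von der Beschleunigung, mit v(0) = 0, ergibt die Geschwindigkeit: v(t) = 20·sin(2·t). Mit ∫v(t)dt und Anwendung von x(0) = -5, finden wir x(t) = 5 - 10·cos(2·t). Aus der Gleichung für die Position x(t) = 5 - 10·cos(2·t), setzen wir t = -pi/4 ein und erhalten x = 5.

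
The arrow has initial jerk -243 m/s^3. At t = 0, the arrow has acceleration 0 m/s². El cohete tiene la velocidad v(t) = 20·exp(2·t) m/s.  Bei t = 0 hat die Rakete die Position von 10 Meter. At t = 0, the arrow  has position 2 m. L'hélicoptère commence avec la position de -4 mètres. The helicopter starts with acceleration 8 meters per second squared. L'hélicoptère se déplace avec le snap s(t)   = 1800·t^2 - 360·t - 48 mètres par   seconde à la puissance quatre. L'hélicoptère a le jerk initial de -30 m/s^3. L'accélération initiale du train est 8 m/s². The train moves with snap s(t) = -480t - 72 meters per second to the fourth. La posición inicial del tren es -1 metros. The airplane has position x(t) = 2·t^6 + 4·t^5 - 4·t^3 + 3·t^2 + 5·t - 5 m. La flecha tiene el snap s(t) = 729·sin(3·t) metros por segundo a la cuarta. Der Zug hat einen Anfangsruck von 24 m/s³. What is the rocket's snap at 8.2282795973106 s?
Starting from velocity v(t) = 20·exp(2·t), we take 3 derivatives. Taking d/dt of v(t), we find a(t) = 40·exp(2·t). Taking d/dt of a(t), we find j(t) = 80·exp(2·t). Taking d/dt of j(t), we find s(t) = 160·exp(2·t). We have snap s(t) = 160·exp(2·t). Substituting t = 8.2282795973106: s(8.2282795973106) = 2244464971.86287.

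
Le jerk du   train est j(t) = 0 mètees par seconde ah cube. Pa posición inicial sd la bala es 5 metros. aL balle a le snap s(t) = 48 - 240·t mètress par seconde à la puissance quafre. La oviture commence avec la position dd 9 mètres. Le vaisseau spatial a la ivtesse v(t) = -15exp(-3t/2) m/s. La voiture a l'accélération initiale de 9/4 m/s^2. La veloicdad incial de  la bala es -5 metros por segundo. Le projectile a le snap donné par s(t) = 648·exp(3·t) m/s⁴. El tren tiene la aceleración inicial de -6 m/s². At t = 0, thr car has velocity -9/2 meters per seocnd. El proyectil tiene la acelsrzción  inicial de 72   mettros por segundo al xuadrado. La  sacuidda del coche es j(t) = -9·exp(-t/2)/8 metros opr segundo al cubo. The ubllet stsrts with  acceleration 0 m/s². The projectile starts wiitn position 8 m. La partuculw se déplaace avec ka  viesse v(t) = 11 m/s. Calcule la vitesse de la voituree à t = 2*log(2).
En partant du jerk j(t) = -9·exp(-t/2)/8, nous prenons 2 primitives. La primitive du jerk est l'accélération. En utilisant a(0) = 9/4, nous obtenons a(t) = 9·exp(-t/2)/4. La primitive de l'accélération, avec v(0) = -9/2, donne la vitesse: v(t) = -9·exp(-t/2)/2. De l'équation de la vitesse v(t) = -9·exp(-t/2)/2, nous substituons t = 2*log(2) pour obtenir v = -9/4.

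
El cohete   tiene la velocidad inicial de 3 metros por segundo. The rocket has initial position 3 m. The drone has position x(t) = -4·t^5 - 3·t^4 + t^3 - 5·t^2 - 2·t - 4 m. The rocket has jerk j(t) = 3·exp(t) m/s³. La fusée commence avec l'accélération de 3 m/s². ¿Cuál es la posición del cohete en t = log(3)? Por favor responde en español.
Necesitamos integrar nuestra ecuación de la sacudida j(t) = 3·exp(t) 3 veces. La antiderivada de la sacudida, con a(0) = 3, da la aceleración: a(t) = 3·exp(t). Tomando ∫a(t)dt y aplicando v(0) = 3, encontramos v(t) = 3·exp(t). La integral de la velocidad es la posición. Usando x(0) = 3, obtenemos x(t) = 3·exp(t). De la ecuación de la posición x(t) = 3·exp(t), sustituimos t = log(3) para obtener x = 9.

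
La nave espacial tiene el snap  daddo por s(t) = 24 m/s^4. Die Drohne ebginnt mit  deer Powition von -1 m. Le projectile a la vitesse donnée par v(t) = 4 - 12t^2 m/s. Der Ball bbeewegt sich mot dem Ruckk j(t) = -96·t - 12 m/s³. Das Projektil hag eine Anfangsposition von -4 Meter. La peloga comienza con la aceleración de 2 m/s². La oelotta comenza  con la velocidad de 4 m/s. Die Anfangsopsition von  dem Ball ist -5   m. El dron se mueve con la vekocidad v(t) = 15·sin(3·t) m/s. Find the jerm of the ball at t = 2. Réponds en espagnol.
De la ecuación de la sacudida j(t) = -96·t - 12, sustituimos t = 2 para obtener j = -204.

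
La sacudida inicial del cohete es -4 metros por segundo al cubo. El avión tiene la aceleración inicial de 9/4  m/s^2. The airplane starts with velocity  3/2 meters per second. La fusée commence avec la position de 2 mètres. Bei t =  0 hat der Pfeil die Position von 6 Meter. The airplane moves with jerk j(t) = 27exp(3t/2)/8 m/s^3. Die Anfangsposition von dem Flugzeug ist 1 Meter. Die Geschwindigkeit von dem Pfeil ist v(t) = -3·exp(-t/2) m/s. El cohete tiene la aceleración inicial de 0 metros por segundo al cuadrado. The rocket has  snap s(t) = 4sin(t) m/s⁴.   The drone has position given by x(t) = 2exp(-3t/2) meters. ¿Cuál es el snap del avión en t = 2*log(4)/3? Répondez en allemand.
Um dies zu lösen, müssen wir 1 Ableitung unserer Gleichung für den Ruck j(t) = 27·exp(3·t/2)/8 nehmen. Die Ableitung von dem Ruck ergibt den Snap: s(t) = 81·exp(3·t/2)/16. Wir haben den Snap s(t) = 81·exp(3·t/2)/16. Durch Einsetzen von t = 2*log(4)/3: s(2*log(4)/3) = 81/4.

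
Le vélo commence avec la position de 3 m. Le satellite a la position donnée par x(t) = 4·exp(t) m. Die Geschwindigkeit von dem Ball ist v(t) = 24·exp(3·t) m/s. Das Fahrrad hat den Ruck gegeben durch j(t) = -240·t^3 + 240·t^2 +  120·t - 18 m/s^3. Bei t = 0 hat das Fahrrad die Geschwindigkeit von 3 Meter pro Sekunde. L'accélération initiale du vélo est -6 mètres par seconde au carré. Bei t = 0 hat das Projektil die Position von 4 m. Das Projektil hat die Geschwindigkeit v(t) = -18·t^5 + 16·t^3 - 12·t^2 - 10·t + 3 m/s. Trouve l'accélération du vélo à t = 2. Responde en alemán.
Ausgehend von dem Ruck j(t) = -240·t^3 + 240·t^2 + 120·t - 18, nehmen wir 1 Stammfunktion. Mit ∫j(t)dt und Anwendung von a(0) = -6, finden wir a(t) = -60·t^4 + 80·t^3 + 60·t^2 - 18·t - 6. Aus der Gleichung für die Beschleunigung a(t) = -60·t^4 + 80·t^3 + 60·t^2 - 18·t - 6, setzen wir t = 2 ein und erhalten a = -122.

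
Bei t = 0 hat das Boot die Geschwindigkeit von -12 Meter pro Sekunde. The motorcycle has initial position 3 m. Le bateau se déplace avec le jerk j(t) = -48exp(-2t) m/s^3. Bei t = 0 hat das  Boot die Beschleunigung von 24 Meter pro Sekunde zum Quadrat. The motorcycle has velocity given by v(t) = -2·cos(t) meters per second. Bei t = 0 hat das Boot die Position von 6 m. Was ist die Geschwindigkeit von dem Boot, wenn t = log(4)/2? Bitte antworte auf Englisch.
We need to integrate our jerk equation j(t) = -48·exp(-2·t) 2 times. Integrating jerk and using the initial condition a(0) = 24, we get a(t) = 24·exp(-2·t). The integral of acceleration, with v(0) = -12, gives velocity: v(t) = -12·exp(-2·t). From the given velocity equation v(t) = -12·exp(-2·t), we substitute t = log(4)/2 to get v = -3.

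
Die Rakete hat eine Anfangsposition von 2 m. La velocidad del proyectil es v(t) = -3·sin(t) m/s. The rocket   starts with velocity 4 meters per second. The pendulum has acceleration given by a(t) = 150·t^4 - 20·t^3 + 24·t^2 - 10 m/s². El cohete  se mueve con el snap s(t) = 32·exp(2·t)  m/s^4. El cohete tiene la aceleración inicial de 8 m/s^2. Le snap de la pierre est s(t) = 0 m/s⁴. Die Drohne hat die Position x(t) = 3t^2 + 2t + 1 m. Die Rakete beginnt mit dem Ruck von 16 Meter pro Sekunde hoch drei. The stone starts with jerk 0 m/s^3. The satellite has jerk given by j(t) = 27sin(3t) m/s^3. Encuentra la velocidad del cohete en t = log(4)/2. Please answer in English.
We must find the antiderivative of our snap equation s(t) = 32·exp(2·t) 3 times. The integral of snap is jerk. Using j(0) = 16, we get j(t) = 16·exp(2·t). The antiderivative of jerk is acceleration. Using a(0) = 8, we get a(t) = 8·exp(2·t). The integral of acceleration, with v(0) = 4, gives velocity: v(t) = 4·exp(2·t). From the given velocity equation v(t) = 4·exp(2·t), we substitute t = log(4)/2 to get v = 16.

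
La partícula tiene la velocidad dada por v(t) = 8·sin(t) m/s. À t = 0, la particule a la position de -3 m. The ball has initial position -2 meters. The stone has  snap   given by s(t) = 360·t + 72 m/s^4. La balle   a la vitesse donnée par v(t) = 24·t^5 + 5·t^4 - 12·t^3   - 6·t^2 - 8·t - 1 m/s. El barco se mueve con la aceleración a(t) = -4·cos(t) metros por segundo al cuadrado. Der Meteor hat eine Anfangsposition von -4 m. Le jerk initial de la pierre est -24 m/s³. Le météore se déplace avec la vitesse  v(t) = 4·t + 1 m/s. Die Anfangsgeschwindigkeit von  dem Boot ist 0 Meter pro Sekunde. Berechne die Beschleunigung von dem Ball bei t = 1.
Ausgehend von der Geschwindigkeit v(t) = 24·t^5 + 5·t^4 - 12·t^3 - 6·t^2 - 8·t - 1, nehmen wir 1 Ableitung. Durch Ableiten von der Geschwindigkeit erhalten wir die Beschleunigung: a(t) = 120·t^4 + 20·t^3 - 36·t^2 - 12·t - 8. Wir haben die Beschleunigung a(t) = 120·t^4 + 20·t^3 - 36·t^2 - 12·t - 8. Durch Einsetzen von t = 1: a(1) = 84.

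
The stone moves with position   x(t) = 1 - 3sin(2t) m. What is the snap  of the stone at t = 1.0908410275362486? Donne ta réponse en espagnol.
Debemos derivar nuestra ecuación de la posición x(t) = 1 - 3·sin(2·t) 4 veces. La derivada de la posición da la velocidad: v(t) = -6·cos(2·t). Tomando d/dt de v(t), encontramos a(t) = 12·sin(2·t). La derivada de la aceleración da la sacudida: j(t) = 24·cos(2·t). Derivando la sacudida, obtenemos el snap: s(t) = -48·sin(2·t). De la ecuación del snap s(t) = -48·sin(2·t), sustituimos t = 1.0908410275362486 para obtener s = -39.3187339915299.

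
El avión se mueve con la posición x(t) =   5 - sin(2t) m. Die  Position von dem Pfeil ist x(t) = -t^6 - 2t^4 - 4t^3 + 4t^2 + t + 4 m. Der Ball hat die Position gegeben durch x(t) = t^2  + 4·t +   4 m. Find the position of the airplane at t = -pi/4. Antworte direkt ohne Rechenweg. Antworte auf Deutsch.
Die Antwort ist 6.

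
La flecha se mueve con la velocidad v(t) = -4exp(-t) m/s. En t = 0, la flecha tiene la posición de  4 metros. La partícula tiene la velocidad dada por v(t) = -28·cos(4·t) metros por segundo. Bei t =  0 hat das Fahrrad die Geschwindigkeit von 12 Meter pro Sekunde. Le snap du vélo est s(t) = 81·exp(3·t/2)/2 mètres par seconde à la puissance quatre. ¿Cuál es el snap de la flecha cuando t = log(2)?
Para resolver esto, necesitamos tomar 3 derivadas de nuestra ecuación de la velocidad v(t) = -4·exp(-t). La derivada de la velocidad da la aceleración: a(t) = 4·exp(-t). Derivando la aceleración, obtenemos la sacudida: j(t) = -4·exp(-t). La derivada de la sacudida da el snap: s(t) = 4·exp(-t). Tenemos el snap s(t) = 4·exp(-t). Sustituyendo t = log(2): s(log(2)) = 2.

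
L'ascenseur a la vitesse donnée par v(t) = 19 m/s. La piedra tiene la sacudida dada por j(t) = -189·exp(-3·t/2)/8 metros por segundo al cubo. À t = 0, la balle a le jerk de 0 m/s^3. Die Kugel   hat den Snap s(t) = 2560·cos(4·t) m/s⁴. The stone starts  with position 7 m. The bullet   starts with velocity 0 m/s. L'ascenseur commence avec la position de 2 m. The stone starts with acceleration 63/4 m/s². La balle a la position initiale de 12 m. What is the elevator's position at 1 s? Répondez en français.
Nous devons intégrer notre équation de la vitesse v(t) = 19 1 fois. La primitive de la vitesse, avec x(0) = 2, donne la position: x(t) = 19·t + 2. En utilisant x(t) = 19·t + 2 et en substituant t = 1, nous trouvons x = 21.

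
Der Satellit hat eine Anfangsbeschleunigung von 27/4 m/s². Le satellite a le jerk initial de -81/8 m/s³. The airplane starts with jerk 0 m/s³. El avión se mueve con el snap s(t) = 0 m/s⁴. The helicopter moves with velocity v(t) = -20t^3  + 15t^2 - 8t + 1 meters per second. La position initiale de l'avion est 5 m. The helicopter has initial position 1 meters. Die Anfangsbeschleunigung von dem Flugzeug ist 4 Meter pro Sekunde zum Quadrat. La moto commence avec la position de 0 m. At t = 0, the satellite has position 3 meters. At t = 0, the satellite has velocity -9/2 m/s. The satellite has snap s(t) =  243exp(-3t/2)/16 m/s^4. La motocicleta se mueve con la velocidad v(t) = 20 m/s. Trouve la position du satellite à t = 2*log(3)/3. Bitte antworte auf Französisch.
En partant du snap s(t) = 243·exp(-3·t/2)/16, nous prenons 4 intégrales. En prenant ∫s(t)dt et en appliquant j(0) = -81/8, nous trouvons j(t) = -81·exp(-3·t/2)/8. La primitive du jerk, avec a(0) = 27/4, donne l'accélération: a(t) = 27·exp(-3·t/2)/4. L'intégrale de l'accélération est la vitesse. En utilisant v(0) = -9/2, nous obtenons v(t) = -9·exp(-3·t/2)/2. En prenant ∫v(t)dt et en appliquant x(0) = 3, nous trouvons x(t) = 3·exp(-3·t/2). En utilisant x(t) = 3·exp(-3·t/2) et en substituant t = 2*log(3)/3, nous trouvons x = 1.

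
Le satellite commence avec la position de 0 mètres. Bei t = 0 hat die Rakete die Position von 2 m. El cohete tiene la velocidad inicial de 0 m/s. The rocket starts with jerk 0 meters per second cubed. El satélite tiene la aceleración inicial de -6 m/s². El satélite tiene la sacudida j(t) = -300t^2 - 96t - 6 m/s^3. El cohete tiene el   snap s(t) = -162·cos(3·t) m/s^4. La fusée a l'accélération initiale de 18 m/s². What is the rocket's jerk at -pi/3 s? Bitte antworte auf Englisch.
We must find the integral of our snap equation s(t) = -162·cos(3·t) 1 time. Taking ∫s(t)dt and applying j(0) = 0, we find j(t) = -54·sin(3·t). Using j(t) = -54·sin(3·t) and substituting t = -pi/3, we find j = 0.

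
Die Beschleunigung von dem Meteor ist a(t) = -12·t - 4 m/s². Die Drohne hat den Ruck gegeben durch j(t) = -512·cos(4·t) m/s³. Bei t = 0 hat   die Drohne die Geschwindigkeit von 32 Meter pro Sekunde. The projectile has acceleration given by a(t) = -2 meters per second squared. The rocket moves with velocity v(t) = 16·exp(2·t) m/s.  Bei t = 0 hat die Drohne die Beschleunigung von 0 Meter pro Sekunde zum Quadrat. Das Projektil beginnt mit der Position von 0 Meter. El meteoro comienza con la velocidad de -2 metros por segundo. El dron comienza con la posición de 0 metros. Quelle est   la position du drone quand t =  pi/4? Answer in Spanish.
Partiendo de la sacudida j(t) = -512·cos(4·t), tomamos 3 antiderivadas. La antiderivada de la sacudida es la aceleración. Usando a(0) = 0, obtenemos a(t) = -128·sin(4·t). La integral de la aceleración, con v(0) = 32, da la velocidad: v(t) = 32·cos(4·t). La antiderivada de la velocidad es la posición. Usando x(0) = 0, obtenemos x(t) = 8·sin(4·t). De la ecuación de la posición x(t) = 8·sin(4·t), sustituimos t = pi/4 para obtener x = 0.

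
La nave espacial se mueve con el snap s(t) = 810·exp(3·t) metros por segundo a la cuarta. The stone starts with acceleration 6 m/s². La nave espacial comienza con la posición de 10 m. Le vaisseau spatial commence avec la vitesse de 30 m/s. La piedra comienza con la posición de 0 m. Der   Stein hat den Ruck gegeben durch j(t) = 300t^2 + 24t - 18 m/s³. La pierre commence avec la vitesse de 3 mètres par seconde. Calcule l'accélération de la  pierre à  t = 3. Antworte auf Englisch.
We must find the integral of our jerk equation j(t) = 300·t^2 + 24·t - 18 1 time. Integrating jerk and using the initial condition a(0) = 6, we get a(t) = 100·t^3 + 12·t^2 - 18·t + 6. We have acceleration a(t) = 100·t^3 + 12·t^2 - 18·t + 6. Substituting t = 3: a(3) = 2760.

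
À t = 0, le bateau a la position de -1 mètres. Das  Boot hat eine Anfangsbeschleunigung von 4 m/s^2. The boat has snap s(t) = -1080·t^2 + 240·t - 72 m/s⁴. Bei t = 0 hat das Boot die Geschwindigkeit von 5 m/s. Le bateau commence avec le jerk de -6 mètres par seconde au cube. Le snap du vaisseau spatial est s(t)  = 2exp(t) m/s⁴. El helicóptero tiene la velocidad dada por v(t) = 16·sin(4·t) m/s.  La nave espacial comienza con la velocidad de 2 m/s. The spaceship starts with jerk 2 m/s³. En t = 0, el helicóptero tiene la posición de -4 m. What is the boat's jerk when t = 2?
We must find the antiderivative of our snap equation s(t) = -1080·t^2 + 240·t - 72 1 time. Integrating snap and using the initial condition j(0) = -6, we get j(t) = -360·t^3 + 120·t^2 - 72·t - 6. Using j(t) = -360·t^3 + 120·t^2 - 72·t - 6 and substituting t = 2, we find j = -2550.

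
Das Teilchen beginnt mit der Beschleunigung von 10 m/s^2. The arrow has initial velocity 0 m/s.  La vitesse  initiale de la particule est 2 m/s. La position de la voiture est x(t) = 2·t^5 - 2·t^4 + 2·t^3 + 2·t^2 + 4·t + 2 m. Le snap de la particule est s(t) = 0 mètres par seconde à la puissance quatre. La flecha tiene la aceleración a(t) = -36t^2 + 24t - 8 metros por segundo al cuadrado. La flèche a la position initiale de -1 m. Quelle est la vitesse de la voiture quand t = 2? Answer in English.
We must differentiate our position equation x(t) = 2·t^5 - 2·t^4 + 2·t^3 + 2·t^2 + 4·t + 2 1 time. The derivative of position gives velocity: v(t) = 10·t^4 - 8·t^3 + 6·t^2 + 4·t + 4. We have velocity v(t) = 10·t^4 - 8·t^3 + 6·t^2 + 4·t + 4. Substituting t = 2: v(2) = 132.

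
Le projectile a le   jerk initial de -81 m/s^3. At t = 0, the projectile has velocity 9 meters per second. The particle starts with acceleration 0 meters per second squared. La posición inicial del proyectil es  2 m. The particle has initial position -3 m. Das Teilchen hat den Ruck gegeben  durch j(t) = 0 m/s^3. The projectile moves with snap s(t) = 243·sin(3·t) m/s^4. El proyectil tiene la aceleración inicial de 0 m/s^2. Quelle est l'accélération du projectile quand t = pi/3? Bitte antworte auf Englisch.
To find the answer, we compute 2 integrals of s(t) = 243·sin(3·t). The antiderivative of snap is jerk. Using j(0) = -81, we get j(t) = -81·cos(3·t). Integrating jerk and using the initial condition a(0) = 0, we get a(t) = -27·sin(3·t). We have acceleration a(t) = -27·sin(3·t). Substituting t = pi/3: a(pi/3) = 0.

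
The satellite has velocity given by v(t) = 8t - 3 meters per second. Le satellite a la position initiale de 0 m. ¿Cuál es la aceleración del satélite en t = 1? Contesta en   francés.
Nous devons dériver notre équation de la vitesse v(t) = 8·t - 3 1 fois. La dérivée de la vitesse donne l'accélération: a(t) = 8. En utilisant a(t) = 8 et en substituant t = 1, nous trouvons a = 8.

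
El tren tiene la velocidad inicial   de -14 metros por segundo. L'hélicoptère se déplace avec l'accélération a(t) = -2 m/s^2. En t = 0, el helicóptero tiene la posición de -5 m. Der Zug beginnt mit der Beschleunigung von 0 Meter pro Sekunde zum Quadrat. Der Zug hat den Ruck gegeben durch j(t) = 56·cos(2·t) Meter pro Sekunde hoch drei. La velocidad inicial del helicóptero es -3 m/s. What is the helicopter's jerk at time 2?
We must differentiate our acceleration equation a(t) = -2 1 time. Taking d/dt of a(t), we find j(t) = 0. From the given jerk equation j(t) = 0, we substitute t = 2 to get j = 0.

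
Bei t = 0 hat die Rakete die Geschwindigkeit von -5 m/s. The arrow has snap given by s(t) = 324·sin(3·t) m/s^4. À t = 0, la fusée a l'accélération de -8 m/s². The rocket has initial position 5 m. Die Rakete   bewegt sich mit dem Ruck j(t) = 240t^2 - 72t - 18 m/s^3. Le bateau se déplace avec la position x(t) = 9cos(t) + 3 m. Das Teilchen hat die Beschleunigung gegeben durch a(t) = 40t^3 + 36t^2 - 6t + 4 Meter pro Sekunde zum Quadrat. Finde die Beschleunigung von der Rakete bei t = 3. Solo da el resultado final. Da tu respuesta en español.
La aceleración en t = 3 es a = 1774.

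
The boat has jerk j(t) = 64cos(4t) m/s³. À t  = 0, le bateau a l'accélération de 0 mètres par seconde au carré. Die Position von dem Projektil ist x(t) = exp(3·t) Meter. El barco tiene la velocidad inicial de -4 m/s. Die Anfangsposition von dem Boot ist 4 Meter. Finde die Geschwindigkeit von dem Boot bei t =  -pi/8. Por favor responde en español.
Para resolver esto, necesitamos tomar 2 integrales de nuestra ecuación de la sacudida j(t) = 64·cos(4·t). La integral de la sacudida, con a(0) = 0, da la aceleración: a(t) = 16·sin(4·t). La integral de la aceleración es la velocidad. Usando v(0) = -4, obtenemos v(t) = -4·cos(4·t). De la ecuación de la velocidad v(t) = -4·cos(4·t), sustituimos t = -pi/8 para obtener v = 0.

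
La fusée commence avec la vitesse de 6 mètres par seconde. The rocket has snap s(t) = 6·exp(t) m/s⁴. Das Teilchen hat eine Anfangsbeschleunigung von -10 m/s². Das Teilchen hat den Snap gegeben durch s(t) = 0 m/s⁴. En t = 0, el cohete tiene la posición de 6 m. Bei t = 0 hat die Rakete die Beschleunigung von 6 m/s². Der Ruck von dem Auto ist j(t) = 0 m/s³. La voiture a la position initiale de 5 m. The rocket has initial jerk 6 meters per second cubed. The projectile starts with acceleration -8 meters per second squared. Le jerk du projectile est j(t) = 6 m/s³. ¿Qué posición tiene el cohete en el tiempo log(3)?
Debemos encontrar la antiderivada de nuestra ecuación del snap s(t) = 6·exp(t) 4 veces. Integrando el snap y usando la condición inicial j(0) = 6, obtenemos j(t) = 6·exp(t). Integrando la sacudida y usando la condición inicial a(0) = 6, obtenemos a(t) = 6·exp(t). Integrando la aceleración y usando la condición inicial v(0) = 6, obtenemos v(t) = 6·exp(t). Tomando ∫v(t)dt y aplicando x(0) = 6, encontramos x(t) = 6·exp(t). De la ecuación de la posición x(t) = 6·exp(t), sustituimos t = log(3) para obtener x = 18.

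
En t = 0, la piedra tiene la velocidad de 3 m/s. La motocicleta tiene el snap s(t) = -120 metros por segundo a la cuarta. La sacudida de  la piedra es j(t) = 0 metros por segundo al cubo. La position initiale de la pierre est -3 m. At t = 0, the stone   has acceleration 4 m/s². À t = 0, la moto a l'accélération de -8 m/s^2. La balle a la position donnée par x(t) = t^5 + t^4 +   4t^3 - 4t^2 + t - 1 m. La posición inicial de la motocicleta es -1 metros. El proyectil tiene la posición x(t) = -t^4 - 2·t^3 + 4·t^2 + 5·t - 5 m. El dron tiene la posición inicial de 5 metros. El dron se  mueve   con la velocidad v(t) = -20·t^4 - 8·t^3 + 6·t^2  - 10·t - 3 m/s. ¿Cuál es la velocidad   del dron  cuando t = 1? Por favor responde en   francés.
De l'équation de la vitesse v(t) = -20·t^4 - 8·t^3 + 6·t^2 - 10·t - 3, nous substituons t = 1 pour obtenir v = -35.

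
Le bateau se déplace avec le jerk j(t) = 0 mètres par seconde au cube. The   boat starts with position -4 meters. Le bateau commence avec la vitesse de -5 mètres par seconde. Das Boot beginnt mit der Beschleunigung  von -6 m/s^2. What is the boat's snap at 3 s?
To solve this, we need to take 1 derivative of our jerk equation j(t) = 0. Differentiating jerk, we get snap: s(t) = 0. From the given snap equation s(t) = 0, we substitute t = 3 to get s = 0.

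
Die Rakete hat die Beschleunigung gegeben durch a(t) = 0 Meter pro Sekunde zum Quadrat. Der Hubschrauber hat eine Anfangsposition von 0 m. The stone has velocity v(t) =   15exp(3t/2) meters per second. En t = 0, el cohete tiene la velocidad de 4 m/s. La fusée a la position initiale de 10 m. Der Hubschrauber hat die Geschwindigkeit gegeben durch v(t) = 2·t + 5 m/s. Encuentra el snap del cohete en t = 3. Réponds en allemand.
Wir müssen unsere Gleichung für die Beschleunigung a(t) = 0 2-mal ableiten. Durch Ableiten von der Beschleunigung erhalten wir den Ruck: j(t) = 0. Durch Ableiten von dem Ruck erhalten wir den Snap: s(t) = 0. Wir haben den Snap s(t) = 0. Durch Einsetzen von t = 3: s(3) = 0.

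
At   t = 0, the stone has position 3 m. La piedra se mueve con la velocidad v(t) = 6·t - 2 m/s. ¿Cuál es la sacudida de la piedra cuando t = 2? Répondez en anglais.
To solve this, we need to take 2 derivatives of our velocity equation v(t) = 6·t - 2. The derivative of velocity gives acceleration: a(t) = 6. The derivative of acceleration gives jerk: j(t) = 0. Using j(t) = 0 and substituting t = 2, we find j = 0.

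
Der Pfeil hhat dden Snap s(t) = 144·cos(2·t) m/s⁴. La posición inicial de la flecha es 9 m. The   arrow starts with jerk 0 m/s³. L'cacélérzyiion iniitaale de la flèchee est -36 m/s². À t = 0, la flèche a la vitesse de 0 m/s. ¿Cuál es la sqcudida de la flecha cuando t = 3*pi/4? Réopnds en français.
Nous devons intégrer notre équation du snap s(t) = 144·cos(2·t) 1 fois. L'intégrale du snap, avec j(0) = 0, donne le jerk: j(t) = 72·sin(2·t). De l'équation du jerk j(t) = 72·sin(2·t), nous substituons t = 3*pi/4 pour obtenir j = -72.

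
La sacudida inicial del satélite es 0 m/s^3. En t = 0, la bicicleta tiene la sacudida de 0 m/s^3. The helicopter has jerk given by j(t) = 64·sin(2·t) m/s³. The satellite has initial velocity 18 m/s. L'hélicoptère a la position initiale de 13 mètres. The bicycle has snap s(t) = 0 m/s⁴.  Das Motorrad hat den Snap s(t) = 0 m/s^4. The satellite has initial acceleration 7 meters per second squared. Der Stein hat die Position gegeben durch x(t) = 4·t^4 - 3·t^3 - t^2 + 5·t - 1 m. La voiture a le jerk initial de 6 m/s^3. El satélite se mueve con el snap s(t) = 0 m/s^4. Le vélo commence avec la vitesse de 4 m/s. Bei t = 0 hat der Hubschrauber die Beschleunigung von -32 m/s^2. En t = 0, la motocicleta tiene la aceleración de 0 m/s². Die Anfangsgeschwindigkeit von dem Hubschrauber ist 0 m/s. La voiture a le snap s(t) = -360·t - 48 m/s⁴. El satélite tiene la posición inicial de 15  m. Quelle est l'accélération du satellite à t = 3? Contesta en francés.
Pour résoudre ceci, nous devons prendre 2 intégrales de notre équation du snap s(t) = 0. En intégrant le snap et en utilisant la condition initiale j(0) = 0, nous obtenons j(t) = 0. L'intégrale du jerk est l'accélération. En utilisant a(0) = 7, nous obtenons a(t) = 7. De l'équation de l'accélération a(t) = 7, nous substituons t = 3 pour obtenir a = 7.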